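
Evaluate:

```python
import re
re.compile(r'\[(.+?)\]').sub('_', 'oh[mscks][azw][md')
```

'oh__[md'

A non-greedy quantifier consumes as few characters as it can — just enough that the remainder of the pattern still matches from where it stops; whatever follows it matches normally.
Matches: at [2:9] → '[mscks]'; at [9:14] → '[azw]'.
Each match is replaced by '_'.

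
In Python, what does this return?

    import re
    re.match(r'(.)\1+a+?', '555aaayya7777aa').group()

After group 1 captures some text, `\1` only succeeds where that same text appears again.
`re.match` only tries the pattern at the start of the string.
The match spans [0:4] → '555a'.
Captured: group 1 = '5'.

'555a'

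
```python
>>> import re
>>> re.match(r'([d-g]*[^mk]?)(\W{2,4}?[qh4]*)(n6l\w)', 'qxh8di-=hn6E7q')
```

Pattern: zero or more of a character in [d-g], then optionally any character except [mk] (captured); then 2 to 4 of a non-word character (lazy), then zero or more of one of [qh4] (captured); then the literal 'n6l', then a word character (captured).
`match` is anchored at position 0; if the pattern doesn't fit there, it returns None.
Here position 0 doesn't satisfy it, so the call returns None.

None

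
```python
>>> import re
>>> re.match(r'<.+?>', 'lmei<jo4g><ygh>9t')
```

`re.match` only tries the pattern at the start of the string.
Here the pattern fails at index 0, so the call returns None.

None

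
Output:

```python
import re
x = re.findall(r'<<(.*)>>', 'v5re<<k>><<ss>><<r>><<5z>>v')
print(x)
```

['k>><<ss>><<r>><<5z']

Matches: at [4:26] match '<<k>><<ss>><<r>><<5z>>', group 1 = 'k>><<ss>><<r>><<5z'.
One capturing group, so `findall` returns just the captured substring from the one match — 1 in all.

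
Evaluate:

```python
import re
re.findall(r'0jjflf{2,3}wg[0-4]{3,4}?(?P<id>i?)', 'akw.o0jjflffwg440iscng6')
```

['i']

The pattern matches the literal '0j', then the literal 'jfl'; then 2 to 3 of the literal 'f', then the literal 'wg', then 3 to 4 of a character in [0-4] (lazy); then optionally a literal 'i' (captured as 'id').
Matches: at [5:18] match '0jjflffwg440i', group 1 = 'i'.
One capturing group, so `findall` returns just the captured substring from the one match — 1 in all.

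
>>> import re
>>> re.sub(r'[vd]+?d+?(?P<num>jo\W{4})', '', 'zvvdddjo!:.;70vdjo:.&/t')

'z70t'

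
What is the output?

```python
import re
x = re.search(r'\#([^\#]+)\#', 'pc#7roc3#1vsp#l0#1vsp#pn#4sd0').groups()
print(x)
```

('7roc3',)

`search` walks the string left to right and returns the first match it finds.
The match spans [2:9] → '#7roc3#'.
Captured: group 1 = '7roc3'.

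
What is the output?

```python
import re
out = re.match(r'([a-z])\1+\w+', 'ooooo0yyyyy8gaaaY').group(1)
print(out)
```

o

`\1` has to match the exact text group 1 already captured.
`re.match` won't scan ahead — the pattern has to work from the very first character.
The match spans [0:17] → 'ooooo0yyyyy8gaaaY'.
Captured: group 1 = 'o'.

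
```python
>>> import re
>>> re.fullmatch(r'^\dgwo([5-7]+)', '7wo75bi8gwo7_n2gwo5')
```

None

The pattern matches anchored at the start of the string; then a digit, then the literal 'gwo'; then one or more of a character in [5-7] (captured).
`fullmatch` succeeds only if the pattern covers the string from start to end.
Here there's no way to consume every character, so the call returns None.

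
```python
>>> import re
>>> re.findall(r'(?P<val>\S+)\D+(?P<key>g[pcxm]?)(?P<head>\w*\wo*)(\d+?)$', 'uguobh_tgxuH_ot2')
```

[('uguobh_', 'gx', 'uH_ot', '2')]

`findall` packs the 4 group values into a tuple for every match.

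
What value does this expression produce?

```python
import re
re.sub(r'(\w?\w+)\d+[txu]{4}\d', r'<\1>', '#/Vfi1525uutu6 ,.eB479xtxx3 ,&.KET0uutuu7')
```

This matches optionally a word character, then one or more of a word character (captured); then one or more of a digit, then exactly 4 of one of [txu], then a digit.
Matches: at [2:14] → 'Vfi1525uutu6'; at [17:27] → 'eB479xtxx3'.
Each match is replaced using the text its own group 1 captured.

'#/<Vfi152> ,.<eB47> ,&.KET0uutuu7'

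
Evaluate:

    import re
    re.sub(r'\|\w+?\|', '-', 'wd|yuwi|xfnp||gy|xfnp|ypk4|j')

'wd-xfnp|-xfnp-j'

Every occurrence is swapped for '-'.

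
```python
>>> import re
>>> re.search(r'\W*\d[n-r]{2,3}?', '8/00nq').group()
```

The match spans [3:6] → '0nq'.

'0nq'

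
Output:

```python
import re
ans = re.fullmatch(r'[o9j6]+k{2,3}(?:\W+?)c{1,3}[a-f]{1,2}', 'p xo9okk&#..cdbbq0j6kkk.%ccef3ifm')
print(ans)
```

None

This matches one or more of one of [o9j6], then 2 to 3 of the literal 'k'; then one or more of a non-word character (lazy) (non-capturing group); then 1 to 3 of the literal 'c', then 1 to 2 of a character in [a-f].
`fullmatch` succeeds only if the pattern covers the string from start to end.
Here there's no way to consume every character, so the call returns None.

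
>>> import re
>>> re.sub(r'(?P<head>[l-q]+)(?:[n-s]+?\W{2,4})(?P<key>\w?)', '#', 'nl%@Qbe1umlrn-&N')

'nl%@Qbe1u#'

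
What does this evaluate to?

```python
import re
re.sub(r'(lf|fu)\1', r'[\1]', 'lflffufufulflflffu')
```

'[lf][fu]fu[lf]lffu'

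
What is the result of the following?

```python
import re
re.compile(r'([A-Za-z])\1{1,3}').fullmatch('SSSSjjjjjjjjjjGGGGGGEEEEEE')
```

None

`re.fullmatch` requires the pattern to consume the entire string.
Here the pattern can't cover the whole string, so the call returns None.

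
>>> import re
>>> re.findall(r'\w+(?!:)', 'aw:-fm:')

The negative lookahead/lookbehind blocks any match where the forbidden context is present.
With no groups in the pattern, `findall` gives back each whole match — 2 here.

['a', 'f']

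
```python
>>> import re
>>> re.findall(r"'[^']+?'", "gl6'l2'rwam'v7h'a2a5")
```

["'l2'", "'v7h'"]

Matches: at [3:7] → "'l2'"; at [11:16] → "'v7h'".
`findall` yields the raw match text (2 of them) because the pattern has no groups.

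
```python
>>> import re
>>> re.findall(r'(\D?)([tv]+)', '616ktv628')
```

[('k', 'tv')]

This matches optionally a non-digit (captured); then one or more of one of [tv] (captured).
Scanning left to right: at [3:6] match 'ktv', groups = ('k', 'tv').
Multiple groups make `findall` return tuples — one 2-tuple for the one match.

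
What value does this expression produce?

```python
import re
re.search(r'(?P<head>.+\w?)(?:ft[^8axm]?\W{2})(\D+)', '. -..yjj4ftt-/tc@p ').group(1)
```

'. -..yjj4'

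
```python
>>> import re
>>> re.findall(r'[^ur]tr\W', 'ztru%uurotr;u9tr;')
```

This matches any character except [ur], then the literal 'tr'; then a non-word character.
With no groups in the pattern, `findall` gives back each whole match — 2 here.

['otr;', '9tr;']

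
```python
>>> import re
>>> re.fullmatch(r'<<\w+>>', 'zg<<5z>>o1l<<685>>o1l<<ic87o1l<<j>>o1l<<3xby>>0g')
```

None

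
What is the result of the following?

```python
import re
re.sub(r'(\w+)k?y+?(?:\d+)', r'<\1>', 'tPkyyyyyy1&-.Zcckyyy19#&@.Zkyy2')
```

'<tPkyyyyy>&-.<Zcckyy>#&@.<Zky>'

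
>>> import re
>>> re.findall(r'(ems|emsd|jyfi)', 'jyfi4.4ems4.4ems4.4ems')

One capturing group, so `findall` returns just the captured substring from each match — 4 in all.

['jyfi', 'ems', 'ems', 'ems']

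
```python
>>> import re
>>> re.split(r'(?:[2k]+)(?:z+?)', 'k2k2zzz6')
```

['', 'zz6']

The pattern matches one or more of one of [2k] (non-capturing group); then one or more of a literal 'z' (lazy) (non-capturing group).
Because the quantifier is non-greedy, it stops expanding at the earliest point where the rest of the pattern can succeed.
Matches to split on: at [0:5] → 'k2k2z'.
Each match becomes a cut point; 2 segments remain.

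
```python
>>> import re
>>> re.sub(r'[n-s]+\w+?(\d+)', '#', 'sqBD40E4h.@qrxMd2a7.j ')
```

This matches one or more of a character in [n-s]; then one or more of a word character (lazy); then one or more of a digit (captured).
Because the quantifier is non-greedy, it stops expanding at the earliest point where the rest of the pattern can succeed.
Matches: at [0:6] → 'sqBD40'; at [11:17] → 'qrxMd2'.
`sub` substitutes '#' at each match site.

'#E4h.@#a7.j '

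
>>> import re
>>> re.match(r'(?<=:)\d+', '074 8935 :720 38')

None

The positive lookaround only admits positions where the adjacent text matches; those characters stay outside the span.
With `match`, the pattern is implicitly anchored at the beginning.
Here the string doesn't start with a match, so the call returns None.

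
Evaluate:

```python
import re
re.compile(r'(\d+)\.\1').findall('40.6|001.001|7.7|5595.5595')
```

`\1` is not a pattern — it's the concrete string captured by group 1, re-applied verbatim.
Because there's exactly one group, `findall` drops the full match and keeps group 1 from each hit.

['001', '7', '5595']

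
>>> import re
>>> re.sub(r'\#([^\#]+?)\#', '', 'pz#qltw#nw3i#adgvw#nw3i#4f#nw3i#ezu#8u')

'pznw3inw3inw3i8u'

Each match is replaced by ''.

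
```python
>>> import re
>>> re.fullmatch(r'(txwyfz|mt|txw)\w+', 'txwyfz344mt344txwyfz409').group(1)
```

The match spans [0:23] → 'txwyfz344mt344txwyfz409'.
Captured: group 1 = 'txwyfz'.

'txwyfz'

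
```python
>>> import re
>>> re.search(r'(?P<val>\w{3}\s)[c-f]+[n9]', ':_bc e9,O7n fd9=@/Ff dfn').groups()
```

Pattern: exactly 3 of a word character, then whitespace (captured as 'val'); then one or more of a character in [c-f], then one of [n9].
`search` walks the string left to right and returns the first match it finds.
The match spans [1:7] → '_bc e9'.
Captured: group 1 = '_bc '.

('_bc ',)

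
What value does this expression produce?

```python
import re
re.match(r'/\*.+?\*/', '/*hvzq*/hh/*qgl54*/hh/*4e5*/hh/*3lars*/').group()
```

The `?` after the quantifier makes it lazy — it takes as little as possible before letting the rest of the pattern try.
`re.match` won't scan ahead — the pattern has to work from the very first character.
The match spans [0:8] → '/*hvzq*/'.

'/*hvzq*/'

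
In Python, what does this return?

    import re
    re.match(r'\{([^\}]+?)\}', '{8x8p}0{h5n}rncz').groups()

The match spans [0:6] → '{8x8p}'.
Captured: group 1 = '8x8p'.

('8x8p',)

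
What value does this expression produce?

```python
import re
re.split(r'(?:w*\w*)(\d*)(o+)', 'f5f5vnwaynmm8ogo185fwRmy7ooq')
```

['', '', 'o', 'q']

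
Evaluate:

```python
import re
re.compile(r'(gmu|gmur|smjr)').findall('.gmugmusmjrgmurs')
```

['gmu', 'gmu', 'smjr', 'gmu']

`|` is ordered: at each position the engine commits to the first alternative that works.
Walking the string: at [1:4] match 'gmu', group 1 = 'gmu'; at [4:7] match 'gmu', group 1 = 'gmu'; at [7:11] match 'smjr', group 1 = 'smjr'; at [11:14] match 'gmu', group 1 = 'gmu'.
With a single group, `findall` returns only what that group captured — 4 items.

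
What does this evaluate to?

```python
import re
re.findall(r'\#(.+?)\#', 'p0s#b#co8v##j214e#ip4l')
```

With the lazy modifier that quantifier settles for the fewest repetitions that let the rest of the pattern succeed (the atoms after it are unaffected and can still be greedy).
Scanning left to right: at [3:6] match '#b#', group 1 = 'b'; at [10:18] match '##j214e#', group 1 = '#j214e'.
With a single group, `findall` returns only what that group captured — 2 items.

['b', '#j214e']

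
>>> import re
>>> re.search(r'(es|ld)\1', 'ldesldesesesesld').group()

A backreference is literal: `\1` must see the identical characters the first group matched.
The match spans [6:10] → 'eses'.

'eses'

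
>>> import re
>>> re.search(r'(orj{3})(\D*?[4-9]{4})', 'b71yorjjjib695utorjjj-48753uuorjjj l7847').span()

The pattern matches the literal 'or', then exactly 3 of the literal 'j' (captured); then zero or more of a non-digit (lazy), then exactly 4 of a character in [4-9] (captured).
`re.search` tries every starting position until one works.
The match spans [16:26] → 'orjjj-4875'.
Captured: group 1 = 'orjjj', group 2 = '-4875'.

(16, 26)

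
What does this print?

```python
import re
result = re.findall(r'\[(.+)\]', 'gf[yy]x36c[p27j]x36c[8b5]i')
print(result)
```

Scanning left to right: at [2:25] match '[yy]x36c[p27j]x36c[8b5]', group 1 = 'yy]x36c[p27j]x36c[8b5'.
One capturing group, so `findall` returns just the captured substring from the one match — 1 in all.

['yy]x36c[p27j]x36c[8b5']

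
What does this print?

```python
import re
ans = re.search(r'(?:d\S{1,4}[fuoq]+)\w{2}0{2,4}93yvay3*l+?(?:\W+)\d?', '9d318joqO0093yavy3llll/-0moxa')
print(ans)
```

None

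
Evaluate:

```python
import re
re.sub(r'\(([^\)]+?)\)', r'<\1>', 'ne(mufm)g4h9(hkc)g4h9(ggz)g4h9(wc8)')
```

Matches: at [2:8] → '(mufm)'; at [12:17] → '(hkc)'; at [21:26] → '(ggz)'; at [30:35] → '(wc8)'.
`\1` in the replacement pulls in group 1's text for each match.

'ne<mufm>g4h9<hkc>g4h9<ggz>g4h9<wc8>'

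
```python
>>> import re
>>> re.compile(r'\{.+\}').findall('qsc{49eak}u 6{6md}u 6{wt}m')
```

['{49eak}u 6{6md}u 6{wt}']

With no groups in the pattern, `findall` gives back each whole match — 1 here.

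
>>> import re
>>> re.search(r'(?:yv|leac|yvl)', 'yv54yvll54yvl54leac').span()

`search` walks the string left to right and returns the first match it finds.
The match spans [0:2] → 'yv'.

(0, 2)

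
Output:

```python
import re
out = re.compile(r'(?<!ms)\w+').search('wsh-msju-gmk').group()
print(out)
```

Because the assertion is negative and zero-width, positions next to the forbidden text are skipped.
`re.search` scans for the first position where the pattern succeeds.
The match spans [0:3] → 'wsh'.

wsh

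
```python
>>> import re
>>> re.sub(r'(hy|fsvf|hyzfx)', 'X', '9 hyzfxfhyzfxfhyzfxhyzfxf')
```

'9 XzfxfXzfxfXzfxXzfxf'

Branches in `(...|...)` are attempted left-to-right; the first branch that allows the whole pattern to succeed is taken.
Each match is replaced by 'X'.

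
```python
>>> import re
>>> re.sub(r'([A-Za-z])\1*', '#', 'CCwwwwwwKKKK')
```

'###'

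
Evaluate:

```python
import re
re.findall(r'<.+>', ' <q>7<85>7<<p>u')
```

['<q>7<85>7<<p>']

Scanning left to right: at [1:14] → '<q>7<85>7<<p>'.
`findall` yields the raw match text (1 of them) because the pattern has no groups.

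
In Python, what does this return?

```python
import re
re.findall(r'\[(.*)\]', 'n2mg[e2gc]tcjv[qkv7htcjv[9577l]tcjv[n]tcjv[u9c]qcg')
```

Matches: at [4:47] match '[e2gc]tcjv[qkv7htcjv[9577l]tcjv[n]tcjv[u9c]', group 1 = 'e2gc]tcjv[qkv7htcjv[9577l]tcjv[n]tcjv[u9c'.
One capturing group, so `findall` returns just the captured substring from the one match — 1 in all.

['e2gc]tcjv[qkv7htcjv[9577l]tcjv[n]tcjv[u9c']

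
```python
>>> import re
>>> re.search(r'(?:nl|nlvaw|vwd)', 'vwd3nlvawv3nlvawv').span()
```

(0, 3)

The match spans [0:3] → 'vwd'.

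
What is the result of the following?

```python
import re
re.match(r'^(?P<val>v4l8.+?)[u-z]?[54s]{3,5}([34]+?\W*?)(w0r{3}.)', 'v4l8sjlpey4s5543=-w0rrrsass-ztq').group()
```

'v4l8sjlpey4s5543=-w0rrrs'

This matches anchored at the start of the string; then the literal 'v4', then the literal 'l8', then one or more of any character (lazy) (captured as 'val'); then optionally a character in [u-z], then 3 to 5 of one of [54s]; then one or more of one of [34] (lazy), then zero or more of a non-word character (lazy) (captured); then the literal 'w0', then exactly 3 of the literal 'r', then any character (captured).
`re.match` only tries the pattern at the start of the string.
The match spans [0:24] → 'v4l8sjlpey4s5543=-w0rrrs'.
Captured: group 1 = 'v4l8sjlpe', group 2 = '3=-', group 3 = 'w0rrrs'.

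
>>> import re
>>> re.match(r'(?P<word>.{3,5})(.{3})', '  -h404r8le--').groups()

('  -h4', '04r')

Pattern: 3 to 5 of any character (captured as 'word'); then exactly 3 of any character (captured).
`re.match` only tries the pattern at the start of the string.
The match spans [0:8] → '  -h404r'.
Captured: group 1 = '  -h4', group 2 = '04r'.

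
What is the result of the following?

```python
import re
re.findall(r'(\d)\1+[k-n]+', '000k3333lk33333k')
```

['0', '3', '3']

After group 1 captures some text, `\1` only succeeds where that same text appears again.
Scanning left to right: at [0:4] match '000k', group 1 = '0'; at [4:10] match '3333lk', group 1 = '3'; at [10:16] match '33333k', group 1 = '3'.
Because there's exactly one group, `findall` drops the full match and keeps group 1 from each hit.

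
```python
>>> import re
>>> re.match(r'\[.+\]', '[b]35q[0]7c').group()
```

'[b]35q[0]'

`match` is anchored at position 0; if the pattern doesn't fit there, it returns None.
The match spans [0:9] → '[b]35q[0]'.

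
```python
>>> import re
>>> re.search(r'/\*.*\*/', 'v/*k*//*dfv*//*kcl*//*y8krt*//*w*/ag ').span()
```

(1, 34)

The match spans [1:34] → '/*k*//*dfv*//*kcl*//*y8krt*//*w*/'.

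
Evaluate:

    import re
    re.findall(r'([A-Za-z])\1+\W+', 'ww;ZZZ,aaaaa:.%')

['w', 'Z', 'a']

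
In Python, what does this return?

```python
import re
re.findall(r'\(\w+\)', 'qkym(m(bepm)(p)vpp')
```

Matches: at [6:12] → '(bepm)'; at [12:15] → '(p)'.
No capturing groups, so `findall` returns the 2 full match strings.

['(bepm)', '(p)']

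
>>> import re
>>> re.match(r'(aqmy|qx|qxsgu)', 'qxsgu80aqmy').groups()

The match spans [0:2] → 'qx'.
Captured: group 1 = 'qx'.

('qx',)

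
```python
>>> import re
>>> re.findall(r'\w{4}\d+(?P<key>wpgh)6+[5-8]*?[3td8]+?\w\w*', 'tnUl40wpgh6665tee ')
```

['wpgh']

The pattern matches exactly 4 of a word character; then one or more of a digit; then the literal 'wp', then the literal 'gh' (captured as 'key'); then one or more of the literal '6', then zero or more of a character in [5-8] (lazy); then one or more of one of [3td8] (lazy), then a word character, then zero or more of a word character.
`findall` collects group 1 from the one match (1 total).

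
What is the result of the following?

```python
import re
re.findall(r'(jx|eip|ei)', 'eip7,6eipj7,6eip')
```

['eip', 'eip', 'eip']

Alternation tries branches left to right and keeps the first one that lets the overall match succeed at that position.
Walking the string: at [0:3] match 'eip', group 1 = 'eip'; at [6:9] match 'eip', group 1 = 'eip'; at [13:16] match 'eip', group 1 = 'eip'.
`findall` collects group 1 from each match (3 total).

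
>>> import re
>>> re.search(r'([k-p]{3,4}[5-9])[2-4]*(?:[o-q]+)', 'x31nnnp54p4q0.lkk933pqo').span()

(3, 10)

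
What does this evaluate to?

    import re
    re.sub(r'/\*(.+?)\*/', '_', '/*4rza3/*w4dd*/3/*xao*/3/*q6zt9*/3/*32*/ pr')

Matches: at [0:15] → '/*4rza3/*w4dd*/'; at [16:23] → '/*xao*/'; at [24:33] → '/*q6zt9*/'; at [34:40] → '/*32*/'.
Every occurrence is swapped for '_'.

'_3_3_3_ pr'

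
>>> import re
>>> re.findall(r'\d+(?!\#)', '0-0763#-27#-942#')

`(?!…)`/`(?<!…)` only lets a position through if the neighbouring text does NOT match; no characters are consumed.
Scanning left to right: at [0:1] → '0'; at [2:5] → '076'; at [8:9] → '2'; at [12:14] → '94'.
With no groups in the pattern, `findall` gives back each whole match — 4 here.

['0', '076', '2', '94']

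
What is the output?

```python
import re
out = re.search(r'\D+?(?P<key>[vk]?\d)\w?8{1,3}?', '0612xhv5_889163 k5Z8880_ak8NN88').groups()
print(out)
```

('v5',)

This matches one or more of a non-digit (lazy); then optionally one of [vk], then a digit (captured as 'key'); then optionally a word character, then 1 to 3 of a literal '8' (lazy).
Lazy quantifiers expand one character at a time until the remainder of the pattern can match.
`re.search` scans for the first position where the pattern succeeds.
The match spans [4:10] → 'xhv5_8'.
Captured: group 1 = 'v5'.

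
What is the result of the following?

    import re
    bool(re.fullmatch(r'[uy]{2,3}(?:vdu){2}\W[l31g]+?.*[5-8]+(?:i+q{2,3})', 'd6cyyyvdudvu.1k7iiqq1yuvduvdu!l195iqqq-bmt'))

This matches 2 to 3 of one of [uy], then the literal 'vdu' repeated 2 times; then a non-word character, then one or more of one of [l31g] (lazy), then zero or more of any character; then one or more of a character in [5-8]; then one or more of the literal 'i', then 2 to 3 of the literal 'q' (non-capturing group).
`re.fullmatch` is like wrapping the pattern in `^…$` (in single-line mode).
Here the pattern can't cover the whole string, so the call returns None, and `bool(None)` is False.

False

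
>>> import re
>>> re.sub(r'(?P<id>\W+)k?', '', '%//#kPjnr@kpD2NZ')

'PjnrpD2NZ'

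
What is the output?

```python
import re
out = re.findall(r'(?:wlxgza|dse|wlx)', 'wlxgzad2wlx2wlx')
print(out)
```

`|` is ordered: at each position the engine commits to the first alternative that works.
Since nothing is captured, `findall` lists the 3 matched substrings directly.

['wlxgza', 'wlx', 'wlx']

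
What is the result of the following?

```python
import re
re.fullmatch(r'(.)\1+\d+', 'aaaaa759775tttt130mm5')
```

A backreference is literal: `\1` must see the identical characters the first group matched.
`re.fullmatch` is like wrapping the pattern in `^…$` (in single-line mode).
Here there's no way to consume every character, so the call returns None.

None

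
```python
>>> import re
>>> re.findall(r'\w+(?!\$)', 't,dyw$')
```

`(?!…)`/`(?<!…)` only lets a position through if the neighbouring text does NOT match; no characters are consumed.
Since nothing is captured, `findall` lists the 2 matched substrings directly.

['t', 'dy']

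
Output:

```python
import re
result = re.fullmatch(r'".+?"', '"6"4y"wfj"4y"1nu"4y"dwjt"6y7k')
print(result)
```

None

For `fullmatch`, every character of the input must be accounted for by the pattern.
Here the string isn't matched end-to-end, so the call returns None.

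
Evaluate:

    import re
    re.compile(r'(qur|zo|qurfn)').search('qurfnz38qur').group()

Alternation isn't longest-match — the leftmost alternative that fits at this position is chosen.
`re.search` tries every starting position until one works.
The match spans [0:3] → 'qur'.
Captured: group 1 = 'qur'.

'qur'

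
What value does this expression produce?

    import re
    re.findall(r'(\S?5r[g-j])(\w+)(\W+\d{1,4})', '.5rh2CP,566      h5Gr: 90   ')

3 groups means the one result is a tuple of 3 captured strings — 1 here.

[('.5rh', '2CP', ',566')]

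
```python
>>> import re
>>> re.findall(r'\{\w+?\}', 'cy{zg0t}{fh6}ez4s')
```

['{zg0t}', '{fh6}']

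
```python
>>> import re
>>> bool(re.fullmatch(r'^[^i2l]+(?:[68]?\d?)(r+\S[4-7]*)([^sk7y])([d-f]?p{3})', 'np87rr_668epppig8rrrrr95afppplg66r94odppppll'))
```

`re.fullmatch` requires the pattern to consume the entire string.
Here the string isn't matched end-to-end, so the call returns None, and `bool(None)` is False.

False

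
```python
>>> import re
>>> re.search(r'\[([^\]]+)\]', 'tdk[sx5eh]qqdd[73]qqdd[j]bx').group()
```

The match spans [3:10] → '[sx5eh]'.

'[sx5eh]'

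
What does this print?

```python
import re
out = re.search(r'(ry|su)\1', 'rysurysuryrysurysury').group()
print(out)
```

`\1` has to match the exact text group 1 already captured.
The match spans [8:12] → 'ryry'.

ryry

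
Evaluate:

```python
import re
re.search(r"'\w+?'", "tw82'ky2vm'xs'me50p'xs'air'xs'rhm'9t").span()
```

Unlike `match`, `search` isn't anchored — it looks for the pattern anywhere in the string.
The match spans [4:11] → "'ky2vm'".

(4, 11)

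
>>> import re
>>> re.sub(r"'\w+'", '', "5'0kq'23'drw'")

'523'

Each match is replaced by ''.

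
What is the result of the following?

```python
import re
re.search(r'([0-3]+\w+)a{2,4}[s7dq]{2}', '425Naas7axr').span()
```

(1, 8)

This matches one or more of a character in [0-3], then one or more of a word character (captured); then 2 to 4 of the literal 'a', then exactly 2 of one of [s7dq].
`search` walks the string left to right and returns the first match it finds.
The match spans [1:8] → '25Naas7'.
Captured: group 1 = '25N'.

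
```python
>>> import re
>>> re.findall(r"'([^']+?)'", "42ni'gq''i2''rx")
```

['gq', 'i2']

Scanning left to right: at [4:8] match "'gq'", group 1 = 'gq'; at [8:12] match "'i2'", group 1 = 'i2'.
With a single group, `findall` returns only what that group captured — 2 items.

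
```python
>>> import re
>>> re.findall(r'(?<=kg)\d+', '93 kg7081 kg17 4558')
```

['7081', '17']

The `(?=…)`/`(?<=…)` assertion just peeks at neighbouring text; it doesn't advance the match position.
No capturing groups, so `findall` returns the 2 full match strings.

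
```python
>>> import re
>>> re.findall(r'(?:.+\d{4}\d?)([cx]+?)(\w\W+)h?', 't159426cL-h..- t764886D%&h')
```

[('c', 'L-')]

The pattern matches one or more of any character, then exactly 4 of a digit, then optionally a digit (non-capturing group); then one or more of one of [cx] (lazy) (captured); then a word character, then one or more of a non-word character (captured); then optionally a literal 'h'.
Walking the string: at [0:11] match 't159426cL-h', groups = ('c', 'L-').
Multiple groups make `findall` return tuples — one 2-tuple for the one match.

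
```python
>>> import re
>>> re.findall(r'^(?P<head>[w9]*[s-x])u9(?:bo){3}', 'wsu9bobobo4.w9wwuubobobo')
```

Pattern: anchored at the start of the string; then zero or more of one of [w9], then a character in [s-x] (captured as 'head'); then the literal 'u9', then the literal 'bo' repeated 3 times.
Scanning left to right: at [0:10] match 'wsu9bobobo', group 1 = 'ws'.
One capturing group, so `findall` returns just the captured substring from the one match — 1 in all.

['ws']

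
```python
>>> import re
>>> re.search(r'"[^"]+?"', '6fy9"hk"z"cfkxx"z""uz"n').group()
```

'"hk"'

The match spans [4:8] → '"hk"'.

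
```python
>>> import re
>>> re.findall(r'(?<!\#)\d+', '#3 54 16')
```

Because the assertion is negative and zero-width, positions next to the forbidden text are skipped.
Walking the string: at [3:5] → '54'; at [6:8] → '16'.
With no groups in the pattern, `findall` gives back each whole match — 2 here.

['54', '16']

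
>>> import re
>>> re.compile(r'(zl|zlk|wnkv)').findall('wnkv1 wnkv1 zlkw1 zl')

Branches in `(...|...)` are attempted left-to-right; the first branch that allows the whole pattern to succeed is taken.
Because there's exactly one group, `findall` drops the full match and keeps group 1 from each hit.

['wnkv', 'wnkv', 'zl', 'zl']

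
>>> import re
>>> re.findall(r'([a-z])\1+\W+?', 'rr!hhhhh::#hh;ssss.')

The backreference `\1` re-matches whatever the first group consumed, character for character.
Because there's exactly one group, `findall` drops the full match and keeps group 1 from each hit.

['r', 'h', 'h', 's']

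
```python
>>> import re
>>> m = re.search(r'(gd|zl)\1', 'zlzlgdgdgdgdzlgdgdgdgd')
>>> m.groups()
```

('zl',)

The match spans [0:4] → 'zlzl'.
Captured: group 1 = 'zl'.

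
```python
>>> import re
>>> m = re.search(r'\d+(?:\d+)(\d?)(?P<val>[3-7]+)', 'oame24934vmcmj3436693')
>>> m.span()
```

The match spans [4:9] → '24934'.

(4, 9)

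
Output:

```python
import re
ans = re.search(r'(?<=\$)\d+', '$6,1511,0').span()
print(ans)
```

(1, 2)

The lookaround is zero-width — it requires the adjacent text to match without consuming it, so the asserted text isn't part of the match.
`search` walks the string left to right and returns the first match it finds.
The match spans [1:2] → '6'.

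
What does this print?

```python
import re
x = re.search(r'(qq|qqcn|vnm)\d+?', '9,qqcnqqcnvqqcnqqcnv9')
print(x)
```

Unlike `match`, `search` isn't anchored — it looks for the pattern anywhere in the string.
Here the pattern never matches, so the call returns None.

None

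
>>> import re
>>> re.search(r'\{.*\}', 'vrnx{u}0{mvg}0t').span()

(4, 13)

`re.search` tries every starting position until one works.
The match spans [4:13] → '{u}0{mvg}'.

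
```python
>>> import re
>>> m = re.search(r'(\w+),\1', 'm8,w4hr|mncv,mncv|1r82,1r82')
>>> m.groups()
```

('mncv',)

The match spans [8:17] → 'mncv,mncv'.
Captured: group 1 = 'mncv'.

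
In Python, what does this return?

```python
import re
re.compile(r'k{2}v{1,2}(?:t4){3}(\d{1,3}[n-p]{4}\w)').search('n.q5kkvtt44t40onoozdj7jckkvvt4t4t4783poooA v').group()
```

The pattern matches exactly 2 of a literal 'k', then 1 to 2 of the literal 'v', then the literal 't4' repeated 3 times; then 1 to 3 of a digit, then exactly 4 of a character in [n-p], then a word character (captured).
Unlike `match`, `search` isn't anchored — it looks for the pattern anywhere in the string.
The match spans [24:42] → 'kkvvt4t4t4783poooA'.
Captured: group 1 = '783poooA'.

'kkvvt4t4t4783poooA'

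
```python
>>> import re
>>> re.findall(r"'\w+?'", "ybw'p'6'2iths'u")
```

["'p'", "'2iths'"]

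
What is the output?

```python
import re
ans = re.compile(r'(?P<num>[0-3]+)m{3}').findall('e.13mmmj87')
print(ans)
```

Pattern: one or more of a character in [0-3] (captured as 'num'); then exactly 3 of a literal 'm'.
Scanning left to right: at [2:7] match '13mmm', group 1 = '13'.
One capturing group, so `findall` returns just the captured substring from the one match — 1 in all.

['13']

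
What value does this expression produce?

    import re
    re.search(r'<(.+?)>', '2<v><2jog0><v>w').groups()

('v',)

Because the quantifier is non-greedy, it stops expanding at the earliest point where the rest of the pattern can succeed.
`search` walks the string left to right and returns the first match it finds.
The match spans [1:4] → '<v>'.
Captured: group 1 = 'v'.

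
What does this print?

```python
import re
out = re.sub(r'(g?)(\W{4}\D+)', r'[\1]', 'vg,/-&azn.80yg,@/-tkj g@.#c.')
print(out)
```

v[g]80y[g]

The pattern matches optionally a literal 'g' (captured); then exactly 4 of a non-word character, then one or more of a non-digit (captured).
Matches: at [1:10] → 'g,/-&azn.'; at [13:28] → 'g,@/-tkj g@.#c.'.
`\1` in the replacement pulls in group 1's text for each match.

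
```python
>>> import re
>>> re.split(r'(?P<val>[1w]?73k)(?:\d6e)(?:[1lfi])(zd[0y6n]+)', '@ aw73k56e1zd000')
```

The pattern matches optionally one of [1w], then the literal '73k' (captured as 'val'); then a digit, then the literal '6e' (non-capturing group); then one of [1lfi] (non-capturing group); then the literal 'zd', then one or more of one of [0y6n] (captured).
The group in the pattern means `split` returns the separators' captures alongside the pieces.

['@ a', 'w73k', 'zd000', '']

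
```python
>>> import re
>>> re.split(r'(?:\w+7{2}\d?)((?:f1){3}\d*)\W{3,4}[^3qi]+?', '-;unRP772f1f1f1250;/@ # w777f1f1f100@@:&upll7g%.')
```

This matches one or more of a word character, then exactly 2 of the literal '7', then optionally a digit (non-capturing group); then the literal 'f1' repeated 3 times, then zero or more of a digit (captured); then 3 to 4 of a non-word character, then one or more of any character except [3qi] (lazy).
A non-greedy quantifier consumes as few characters as it can — just enough that the remainder of the pattern still matches from where it stops; whatever follows it matches normally.
Matches to split on: at [2:23] → 'unRP772f1f1f1250;/@ #'; at [24:41] → 'w777f1f1f100@@:&u'.
`re.split` interleaves the captured-group text with the surrounding fragments.

['-;', 'f1f1f1250', ' ', 'f1f1f100', 'pll7g%.']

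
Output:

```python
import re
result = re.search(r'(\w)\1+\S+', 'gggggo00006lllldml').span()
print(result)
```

`\1` has to match the exact text group 1 already captured.
The match spans [0:18] → 'gggggo00006lllldml'.

(0, 18)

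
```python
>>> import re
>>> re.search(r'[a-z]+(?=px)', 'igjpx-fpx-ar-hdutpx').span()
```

(0, 3)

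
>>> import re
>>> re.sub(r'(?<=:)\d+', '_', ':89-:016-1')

':_-:_-1'

The lookaround is zero-width — it requires the adjacent text to match without consuming it, so the asserted text isn't part of the match.
Matches: at [1:3] → '89'; at [5:8] → '016'.
Every occurrence is swapped for '_'.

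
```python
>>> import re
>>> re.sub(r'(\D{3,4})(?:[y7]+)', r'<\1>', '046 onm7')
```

The pattern matches 3 to 4 of a non-digit (captured); then one or more of one of [y7] (non-capturing group).
`\1` in the replacement pulls in group 1's text for each match.

'046< onm>'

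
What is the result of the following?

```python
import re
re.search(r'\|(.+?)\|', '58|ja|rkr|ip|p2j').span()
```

A non-greedy quantifier consumes as few characters as it can — just enough that the remainder of the pattern still matches from where it stops; whatever follows it matches normally.
The match spans [2:6] → '|ja|'.

(2, 6)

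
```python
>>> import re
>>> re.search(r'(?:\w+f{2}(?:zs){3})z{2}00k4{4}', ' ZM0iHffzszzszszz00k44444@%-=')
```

None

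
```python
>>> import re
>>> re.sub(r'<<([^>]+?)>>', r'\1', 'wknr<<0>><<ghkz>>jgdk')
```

'wknr0ghkzjgdk'

Each match is replaced using the text its own group 1 captured.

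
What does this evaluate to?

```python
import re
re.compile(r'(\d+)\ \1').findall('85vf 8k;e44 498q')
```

['4']

The backreference `\1` re-matches whatever the first group consumed, character for character.
Scanning left to right: at [10:13] match '4 4', group 1 = '4'.
One capturing group, so `findall` returns just the captured substring from the one match — 1 in all.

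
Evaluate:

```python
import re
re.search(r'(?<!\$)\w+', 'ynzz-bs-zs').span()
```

(0, 4)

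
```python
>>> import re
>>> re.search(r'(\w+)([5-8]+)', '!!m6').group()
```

This matches one or more of a word character (captured); then one or more of a character in [5-8] (captured).
`search` walks the string left to right and returns the first match it finds.
The match spans [2:4] → 'm6'.
Captured: group 1 = 'm', group 2 = '6'.

'm6'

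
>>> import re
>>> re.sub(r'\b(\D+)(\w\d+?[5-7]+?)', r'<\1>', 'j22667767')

Pattern: a word boundary (`\b`, zero-width); then one or more of a non-digit (captured); then a word character, then one or more of a digit (lazy), then one or more of a character in [5-7] (lazy) (captured).
Matches: at [0:4] → 'j226'.
`\1` in the replacement pulls in group 1's text for each match.

'<j>67767'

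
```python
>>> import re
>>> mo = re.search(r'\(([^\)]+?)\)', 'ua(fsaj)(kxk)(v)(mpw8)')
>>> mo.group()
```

`re.search` scans for the first position where the pattern succeeds.
The match spans [2:8] → '(fsaj)'.
Captured: group 1 = 'fsaj'.

'(fsaj)'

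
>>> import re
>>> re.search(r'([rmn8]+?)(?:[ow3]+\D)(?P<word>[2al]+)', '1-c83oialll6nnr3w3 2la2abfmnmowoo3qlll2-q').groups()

('8', 'alll')

The match spans [3:11] → '83oialll'.
Captured: group 1 = '8', group 2 = 'alll'.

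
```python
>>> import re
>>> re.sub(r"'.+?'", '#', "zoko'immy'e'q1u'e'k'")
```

'zoko#e#e#'

The `?` after the quantifier makes it lazy — it takes as little as possible before letting the rest of the pattern try.
Matches: at [4:10] → "'immy'"; at [11:16] → "'q1u'"; at [17:20] → "'k'".
`sub` substitutes '#' at each match site.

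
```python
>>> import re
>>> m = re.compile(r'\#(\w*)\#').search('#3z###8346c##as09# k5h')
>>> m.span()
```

The match spans [0:4] → '#3z#'.

(0, 4)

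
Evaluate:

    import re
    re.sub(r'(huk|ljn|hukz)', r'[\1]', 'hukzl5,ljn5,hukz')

Alternation tries branches left to right and keeps the first one that lets the overall match succeed at that position.
Matches: at [0:3] → 'huk'; at [7:10] → 'ljn'; at [12:15] → 'huk'.
`\1` in the replacement pulls in group 1's text for each match.

'[huk]zl5,[ljn]5,[huk]z'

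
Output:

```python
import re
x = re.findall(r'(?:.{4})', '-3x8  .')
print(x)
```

The pattern matches exactly 4 of any character (non-capturing group).
`findall` yields the raw match text (1 of them) because the pattern has no groups.

['-3x8']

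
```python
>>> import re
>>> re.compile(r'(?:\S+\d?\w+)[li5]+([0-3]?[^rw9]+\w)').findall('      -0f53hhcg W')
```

['3hhcg W']

This matches one or more of a non-whitespace character, then optionally a digit, then one or more of a word character (non-capturing group); then one or more of one of [li5]; then optionally a character in [0-3], then one or more of any character except [rw9], then a word character (captured).
Scanning left to right: at [6:17] match '-0f53hhcg W', group 1 = '3hhcg W'.
With a single group, `findall` returns only what that group captured — 1 item.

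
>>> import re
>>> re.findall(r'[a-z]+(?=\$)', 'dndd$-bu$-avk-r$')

['dndd', 'bu', 'r']

The positive lookaround only admits positions where the adjacent text matches; those characters stay outside the span.
Since nothing is captured, `findall` lists the 3 matched substrings directly.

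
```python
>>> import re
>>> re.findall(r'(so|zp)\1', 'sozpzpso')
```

The backreference `\1` re-matches whatever the first group consumed, character for character.
Scanning left to right: at [2:6] match 'zpzp', group 1 = 'zp'.
With a single group, `findall` returns only what that group captured — 1 item.

['zp']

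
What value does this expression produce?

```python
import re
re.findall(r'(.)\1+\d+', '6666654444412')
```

['6']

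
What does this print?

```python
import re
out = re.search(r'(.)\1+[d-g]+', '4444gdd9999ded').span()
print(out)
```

(0, 7)

After group 1 captures some text, `\1` only succeeds where that same text appears again.
The match spans [0:7] → '4444gdd'.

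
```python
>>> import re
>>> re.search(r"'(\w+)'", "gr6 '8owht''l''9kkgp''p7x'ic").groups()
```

`re.search` scans for the first position where the pattern succeeds.
The match spans [4:11] → "'8owht'".
Captured: group 1 = '8owht'.

('8owht',)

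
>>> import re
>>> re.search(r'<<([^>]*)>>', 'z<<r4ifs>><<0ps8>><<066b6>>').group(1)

`search` walks the string left to right and returns the first match it finds.
The match spans [1:10] → '<<r4ifs>>'.
Captured: group 1 = 'r4ifs'.

'r4ifs'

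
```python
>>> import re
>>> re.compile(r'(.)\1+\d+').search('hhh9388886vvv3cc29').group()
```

After group 1 captures some text, `\1` only succeeds where that same text appears again.
`re.search` tries every starting position until one works.
The match spans [0:10] → 'hhh9388886'.
Captured: group 1 = 'h'.

'hhh9388886'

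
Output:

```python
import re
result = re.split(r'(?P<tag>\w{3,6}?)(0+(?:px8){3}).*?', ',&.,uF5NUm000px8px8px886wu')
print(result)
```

[',&.,', 'uF5NUm', '000px8px8px8', '86wu']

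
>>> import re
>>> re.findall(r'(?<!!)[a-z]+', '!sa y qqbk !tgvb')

['a', 'y', 'qqbk', 'gvb']

`(?!…)`/`(?<!…)` only lets a position through if the neighbouring text does NOT match; no characters are consumed.
Walking the string: at [2:3] → 'a'; at [4:5] → 'y'; at [6:10] → 'qqbk'; at [13:16] → 'gvb'.
`findall` yields the raw match text (4 of them) because the pattern has no groups.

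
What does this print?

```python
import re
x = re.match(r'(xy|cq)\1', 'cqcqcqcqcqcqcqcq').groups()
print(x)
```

The match spans [0:4] → 'cqcq'.
Captured: group 1 = 'cq'.

('cq',)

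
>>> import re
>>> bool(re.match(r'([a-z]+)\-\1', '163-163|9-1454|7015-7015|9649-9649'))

A backreference is literal: `\1` must see the identical characters the first group matched.
With `match`, the pattern is implicitly anchored at the beginning.
Here the string doesn't start with a match, so the call returns None, and `bool(None)` is False.

False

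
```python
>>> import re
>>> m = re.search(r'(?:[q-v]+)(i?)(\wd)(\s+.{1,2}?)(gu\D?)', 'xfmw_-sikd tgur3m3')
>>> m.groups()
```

Pattern: one or more of a character in [q-v] (non-capturing group); then optionally a literal 'i' (captured); then a word character, then the literal 'd' (captured); then one or more of whitespace, then 1 to 2 of any character (lazy) (captured); then the literal 'gu', then optionally a non-digit (captured).
`search` walks the string left to right and returns the first match it finds.
The match spans [6:15] → 'sikd tgur'.
Captured: group 1 = 'i', group 2 = 'kd', group 3 = ' t', group 4 = 'gur'.

('i', 'kd', ' t', 'gur')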